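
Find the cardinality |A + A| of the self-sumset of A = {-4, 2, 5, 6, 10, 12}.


A + A = {a + a' : a, a' ∈ A}; |A| = 6.
General bounds: 2|A| - 1 ≤ |A + A| ≤ |A|(|A|+1)/2, i.e. 11 ≤ |A + A| ≤ 21.
Lower bound 2|A|-1 is attained iff A is an arithmetic progression.
Enumerate sums a + a' for a ≤ a' (symmetric, so this suffices):
a = -4: -4+-4=-8, -4+2=-2, -4+5=1, -4+6=2, -4+10=6, -4+12=8
a = 2: 2+2=4, 2+5=7, 2+6=8, 2+10=12, 2+12=14
a = 5: 5+5=10, 5+6=11, 5+10=15, 5+12=17
a = 6: 6+6=12, 6+10=16, 6+12=18
a = 10: 10+10=20, 10+12=22
a = 12: 12+12=24
Distinct sums: {-8, -2, 1, 2, 4, 6, 7, 8, 10, 11, 12, 14, 15, 16, 17, 18, 20, 22, 24}
|A + A| = 19

|A + A| = 19


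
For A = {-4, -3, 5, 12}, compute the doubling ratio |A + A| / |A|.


|A| = 4.
Compute A + A by enumerating all 16 pairs.
A + A = {-8, -7, -6, 1, 2, 8, 9, 10, 17, 24}, so |A + A| = 10.
K = |A + A| / |A| = 10/4 = 5/2 ≈ 2.5000.
Reference: AP of size 4 gives K = 7/4 ≈ 1.7500; a fully generic set of size 4 gives K ≈ 2.5000.

|A| = 4, |A + A| = 10, K = 10/4 = 5/2.


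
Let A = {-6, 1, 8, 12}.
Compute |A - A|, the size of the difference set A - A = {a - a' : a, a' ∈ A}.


A - A = {a - a' : a, a' ∈ A}; |A| = 4.
Bounds: 2|A|-1 ≤ |A - A| ≤ |A|² - |A| + 1, i.e. 7 ≤ |A - A| ≤ 13.
Note: 0 ∈ A - A always (from a - a). The set is symmetric: if d ∈ A - A then -d ∈ A - A.
Enumerate nonzero differences d = a - a' with a > a' (then include -d):
Positive differences: {4, 7, 11, 14, 18}
Full difference set: {0} ∪ (positive diffs) ∪ (negative diffs).
|A - A| = 1 + 2·5 = 11 (matches direct enumeration: 11).

|A - A| = 11


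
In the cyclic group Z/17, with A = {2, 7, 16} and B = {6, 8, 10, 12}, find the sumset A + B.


Work in Z/17Z: reduce every sum a + b modulo 17.
Enumerate all 12 pairs:
a = 2: 2+6=8, 2+8=10, 2+10=12, 2+12=14
a = 7: 7+6=13, 7+8=15, 7+10=0, 7+12=2
a = 16: 16+6=5, 16+8=7, 16+10=9, 16+12=11
Distinct residues collected: {0, 2, 5, 7, 8, 9, 10, 11, 12, 13, 14, 15}
|A + B| = 12 (out of 17 total residues).

A + B = {0, 2, 5, 7, 8, 9, 10, 11, 12, 13, 14, 15}


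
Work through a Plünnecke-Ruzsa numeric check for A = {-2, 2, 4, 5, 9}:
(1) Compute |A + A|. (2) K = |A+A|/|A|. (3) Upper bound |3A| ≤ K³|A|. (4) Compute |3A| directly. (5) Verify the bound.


|A| = 5.
Step 1: Compute A + A by enumerating all 25 pairs.
A + A = {-4, 0, 2, 3, 4, 6, 7, 8, 9, 10, 11, 13, 14, 18}, so |A + A| = 14.
Step 2: Doubling constant K = |A + A|/|A| = 14/5 = 14/5 ≈ 2.8000.
Step 3: Plünnecke-Ruzsa gives |3A| ≤ K³·|A| = (2.8000)³ · 5 ≈ 109.7600.
Step 4: Compute 3A = A + A + A directly by enumerating all triples (a,b,c) ∈ A³; |3A| = 25.
Step 5: Check 25 ≤ 109.7600? Yes ✓.

K = 14/5, Plünnecke-Ruzsa bound K³|A| ≈ 109.7600, |3A| = 25, inequality holds.


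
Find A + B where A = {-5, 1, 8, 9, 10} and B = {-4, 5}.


A + B = {a + b : a ∈ A, b ∈ B}.
Enumerate all |A|·|B| = 5·2 = 10 pairs (a, b) and collect distinct sums.
a = -5: -5+-4=-9, -5+5=0
a = 1: 1+-4=-3, 1+5=6
a = 8: 8+-4=4, 8+5=13
a = 9: 9+-4=5, 9+5=14
a = 10: 10+-4=6, 10+5=15
Collecting distinct sums: A + B = {-9, -3, 0, 4, 5, 6, 13, 14, 15}
|A + B| = 9

A + B = {-9, -3, 0, 4, 5, 6, 13, 14, 15}


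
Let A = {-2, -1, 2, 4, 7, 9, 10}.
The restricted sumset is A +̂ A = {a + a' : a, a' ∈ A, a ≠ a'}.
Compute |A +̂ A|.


Restricted sumset: A +̂ A = {a + a' : a ∈ A, a' ∈ A, a ≠ a'}.
Equivalently, take A + A and drop any sum 2a that is achievable ONLY as a + a for a ∈ A (i.e. sums representable only with equal summands).
Enumerate pairs (a, a') with a < a' (symmetric, so each unordered pair gives one sum; this covers all a ≠ a'):
  -2 + -1 = -3
  -2 + 2 = 0
  -2 + 4 = 2
  -2 + 7 = 5
  -2 + 9 = 7
  -2 + 10 = 8
  -1 + 2 = 1
  -1 + 4 = 3
  -1 + 7 = 6
  -1 + 9 = 8
  -1 + 10 = 9
  2 + 4 = 6
  2 + 7 = 9
  2 + 9 = 11
  2 + 10 = 12
  4 + 7 = 11
  4 + 9 = 13
  4 + 10 = 14
  7 + 9 = 16
  7 + 10 = 17
  9 + 10 = 19
Collected distinct sums: {-3, 0, 1, 2, 3, 5, 6, 7, 8, 9, 11, 12, 13, 14, 16, 17, 19}
|A +̂ A| = 17
(Reference bound: |A +̂ A| ≥ 2|A| - 3 for |A| ≥ 2, with |A| = 7 giving ≥ 11.)

|A +̂ A| = 17


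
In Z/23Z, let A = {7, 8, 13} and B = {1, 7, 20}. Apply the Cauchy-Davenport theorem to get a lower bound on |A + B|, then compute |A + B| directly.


Cauchy-Davenport: |A + B| ≥ min(p, |A| + |B| - 1) for A, B nonempty in Z/pZ.
|A| = 3, |B| = 3, p = 23.
CD lower bound = min(23, 3 + 3 - 1) = min(23, 5) = 5.
Compute A + B mod 23 directly:
a = 7: 7+1=8, 7+7=14, 7+20=4
a = 8: 8+1=9, 8+7=15, 8+20=5
a = 13: 13+1=14, 13+7=20, 13+20=10
A + B = {4, 5, 8, 9, 10, 14, 15, 20}, so |A + B| = 8.
Verify: 8 ≥ 5? Yes ✓.

CD lower bound = 5, actual |A + B| = 8.


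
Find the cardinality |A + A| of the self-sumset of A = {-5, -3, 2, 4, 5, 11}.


A + A = {a + a' : a, a' ∈ A}; |A| = 6.
General bounds: 2|A| - 1 ≤ |A + A| ≤ |A|(|A|+1)/2, i.e. 11 ≤ |A + A| ≤ 21.
Lower bound 2|A|-1 is attained iff A is an arithmetic progression.
Enumerate sums a + a' for a ≤ a' (symmetric, so this suffices):
a = -5: -5+-5=-10, -5+-3=-8, -5+2=-3, -5+4=-1, -5+5=0, -5+11=6
a = -3: -3+-3=-6, -3+2=-1, -3+4=1, -3+5=2, -3+11=8
a = 2: 2+2=4, 2+4=6, 2+5=7, 2+11=13
a = 4: 4+4=8, 4+5=9, 4+11=15
a = 5: 5+5=10, 5+11=16
a = 11: 11+11=22
Distinct sums: {-10, -8, -6, -3, -1, 0, 1, 2, 4, 6, 7, 8, 9, 10, 13, 15, 16, 22}
|A + A| = 18

|A + A| = 18


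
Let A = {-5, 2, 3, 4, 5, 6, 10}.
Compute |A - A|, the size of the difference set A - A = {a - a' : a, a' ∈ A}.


A - A = {a - a' : a, a' ∈ A}; |A| = 7.
Bounds: 2|A|-1 ≤ |A - A| ≤ |A|² - |A| + 1, i.e. 13 ≤ |A - A| ≤ 43.
Note: 0 ∈ A - A always (from a - a). The set is symmetric: if d ∈ A - A then -d ∈ A - A.
Enumerate nonzero differences d = a - a' with a > a' (then include -d):
Positive differences: {1, 2, 3, 4, 5, 6, 7, 8, 9, 10, 11, 15}
Full difference set: {0} ∪ (positive diffs) ∪ (negative diffs).
|A - A| = 1 + 2·12 = 25 (matches direct enumeration: 25).

|A - A| = 25


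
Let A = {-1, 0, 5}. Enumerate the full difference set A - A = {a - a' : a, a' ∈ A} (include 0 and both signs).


A - A = {a - a' : a, a' ∈ A}.
Compute a - a' for each ordered pair (a, a'):
a = -1: -1--1=0, -1-0=-1, -1-5=-6
a = 0: 0--1=1, 0-0=0, 0-5=-5
a = 5: 5--1=6, 5-0=5, 5-5=0
Collecting distinct values (and noting 0 appears from a-a):
A - A = {-6, -5, -1, 0, 1, 5, 6}
|A - A| = 7

A - A = {-6, -5, -1, 0, 1, 5, 6}


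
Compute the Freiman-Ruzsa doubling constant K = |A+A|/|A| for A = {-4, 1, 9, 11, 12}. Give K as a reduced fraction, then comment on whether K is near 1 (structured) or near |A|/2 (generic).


|A| = 5.
Compute A + A by enumerating all 25 pairs.
A + A = {-8, -3, 2, 5, 7, 8, 10, 12, 13, 18, 20, 21, 22, 23, 24}, so |A + A| = 15.
K = |A + A| / |A| = 15/5 = 3/1 ≈ 3.0000.
Reference: AP of size 5 gives K = 9/5 ≈ 1.8000; a fully generic set of size 5 gives K ≈ 3.0000.

|A| = 5, |A + A| = 15, K = 15/5 = 3/1.


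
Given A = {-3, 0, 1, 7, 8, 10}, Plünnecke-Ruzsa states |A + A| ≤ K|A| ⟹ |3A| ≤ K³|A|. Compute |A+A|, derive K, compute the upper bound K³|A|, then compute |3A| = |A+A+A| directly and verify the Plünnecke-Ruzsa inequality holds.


|A| = 6.
Step 1: Compute A + A by enumerating all 36 pairs.
A + A = {-6, -3, -2, 0, 1, 2, 4, 5, 7, 8, 9, 10, 11, 14, 15, 16, 17, 18, 20}, so |A + A| = 19.
Step 2: Doubling constant K = |A + A|/|A| = 19/6 = 19/6 ≈ 3.1667.
Step 3: Plünnecke-Ruzsa gives |3A| ≤ K³·|A| = (3.1667)³ · 6 ≈ 190.5278.
Step 4: Compute 3A = A + A + A directly by enumerating all triples (a,b,c) ∈ A³; |3A| = 36.
Step 5: Check 36 ≤ 190.5278? Yes ✓.

K = 19/6, Plünnecke-Ruzsa bound K³|A| ≈ 190.5278, |3A| = 36, inequality holds.


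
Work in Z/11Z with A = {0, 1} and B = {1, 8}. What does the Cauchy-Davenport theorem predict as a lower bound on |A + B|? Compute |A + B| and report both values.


Cauchy-Davenport: |A + B| ≥ min(p, |A| + |B| - 1) for A, B nonempty in Z/pZ.
|A| = 2, |B| = 2, p = 11.
CD lower bound = min(11, 2 + 2 - 1) = min(11, 3) = 3.
Compute A + B mod 11 directly:
a = 0: 0+1=1, 0+8=8
a = 1: 1+1=2, 1+8=9
A + B = {1, 2, 8, 9}, so |A + B| = 4.
Verify: 4 ≥ 3? Yes ✓.

CD lower bound = 3, actual |A + B| = 4.


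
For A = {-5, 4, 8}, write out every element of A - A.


A - A = {a - a' : a, a' ∈ A}.
Compute a - a' for each ordered pair (a, a'):
a = -5: -5--5=0, -5-4=-9, -5-8=-13
a = 4: 4--5=9, 4-4=0, 4-8=-4
a = 8: 8--5=13, 8-4=4, 8-8=0
Collecting distinct values (and noting 0 appears from a-a):
A - A = {-13, -9, -4, 0, 4, 9, 13}
|A - A| = 7

A - A = {-13, -9, -4, 0, 4, 9, 13}


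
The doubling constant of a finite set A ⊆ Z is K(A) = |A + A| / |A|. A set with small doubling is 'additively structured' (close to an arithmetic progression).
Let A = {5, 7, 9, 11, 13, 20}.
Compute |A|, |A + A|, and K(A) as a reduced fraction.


|A| = 6.
Compute A + A by enumerating all 36 pairs.
A + A = {10, 12, 14, 16, 18, 20, 22, 24, 25, 26, 27, 29, 31, 33, 40}, so |A + A| = 15.
K = |A + A| / |A| = 15/6 = 5/2 ≈ 2.5000.
Reference: AP of size 6 gives K = 11/6 ≈ 1.8333; a fully generic set of size 6 gives K ≈ 3.5000.

|A| = 6, |A + A| = 15, K = 15/6 = 5/2.


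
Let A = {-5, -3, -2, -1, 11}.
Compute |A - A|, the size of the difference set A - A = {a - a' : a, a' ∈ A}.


A - A = {a - a' : a, a' ∈ A}; |A| = 5.
Bounds: 2|A|-1 ≤ |A - A| ≤ |A|² - |A| + 1, i.e. 9 ≤ |A - A| ≤ 21.
Note: 0 ∈ A - A always (from a - a). The set is symmetric: if d ∈ A - A then -d ∈ A - A.
Enumerate nonzero differences d = a - a' with a > a' (then include -d):
Positive differences: {1, 2, 3, 4, 12, 13, 14, 16}
Full difference set: {0} ∪ (positive diffs) ∪ (negative diffs).
|A - A| = 1 + 2·8 = 17 (matches direct enumeration: 17).

|A - A| = 17


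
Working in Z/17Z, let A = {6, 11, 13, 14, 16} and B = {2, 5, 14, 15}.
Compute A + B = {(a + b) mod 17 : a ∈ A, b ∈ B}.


Work in Z/17Z: reduce every sum a + b modulo 17.
Enumerate all 20 pairs:
a = 6: 6+2=8, 6+5=11, 6+14=3, 6+15=4
a = 11: 11+2=13, 11+5=16, 11+14=8, 11+15=9
a = 13: 13+2=15, 13+5=1, 13+14=10, 13+15=11
a = 14: 14+2=16, 14+5=2, 14+14=11, 14+15=12
a = 16: 16+2=1, 16+5=4, 16+14=13, 16+15=14
Distinct residues collected: {1, 2, 3, 4, 8, 9, 10, 11, 12, 13, 14, 15, 16}
|A + B| = 13 (out of 17 total residues).

A + B = {1, 2, 3, 4, 8, 9, 10, 11, 12, 13, 14, 15, 16}


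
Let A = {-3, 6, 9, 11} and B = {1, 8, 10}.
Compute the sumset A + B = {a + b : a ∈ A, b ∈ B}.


A + B = {a + b : a ∈ A, b ∈ B}.
Enumerate all |A|·|B| = 4·3 = 12 pairs (a, b) and collect distinct sums.
a = -3: -3+1=-2, -3+8=5, -3+10=7
a = 6: 6+1=7, 6+8=14, 6+10=16
a = 9: 9+1=10, 9+8=17, 9+10=19
a = 11: 11+1=12, 11+8=19, 11+10=21
Collecting distinct sums: A + B = {-2, 5, 7, 10, 12, 14, 16, 17, 19, 21}
|A + B| = 10

A + B = {-2, 5, 7, 10, 12, 14, 16, 17, 19, 21}


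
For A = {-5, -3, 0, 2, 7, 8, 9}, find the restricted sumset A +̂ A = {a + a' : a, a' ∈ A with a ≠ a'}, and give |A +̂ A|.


Restricted sumset: A +̂ A = {a + a' : a ∈ A, a' ∈ A, a ≠ a'}.
Equivalently, take A + A and drop any sum 2a that is achievable ONLY as a + a for a ∈ A (i.e. sums representable only with equal summands).
Enumerate pairs (a, a') with a < a' (symmetric, so each unordered pair gives one sum; this covers all a ≠ a'):
  -5 + -3 = -8
  -5 + 0 = -5
  -5 + 2 = -3
  -5 + 7 = 2
  -5 + 8 = 3
  -5 + 9 = 4
  -3 + 0 = -3
  -3 + 2 = -1
  -3 + 7 = 4
  -3 + 8 = 5
  -3 + 9 = 6
  0 + 2 = 2
  0 + 7 = 7
  0 + 8 = 8
  0 + 9 = 9
  2 + 7 = 9
  2 + 8 = 10
  2 + 9 = 11
  7 + 8 = 15
  7 + 9 = 16
  8 + 9 = 17
Collected distinct sums: {-8, -5, -3, -1, 2, 3, 4, 5, 6, 7, 8, 9, 10, 11, 15, 16, 17}
|A +̂ A| = 17
(Reference bound: |A +̂ A| ≥ 2|A| - 3 for |A| ≥ 2, with |A| = 7 giving ≥ 11.)

|A +̂ A| = 17


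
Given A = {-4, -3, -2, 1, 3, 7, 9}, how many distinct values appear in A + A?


A + A = {a + a' : a, a' ∈ A}; |A| = 7.
General bounds: 2|A| - 1 ≤ |A + A| ≤ |A|(|A|+1)/2, i.e. 13 ≤ |A + A| ≤ 28.
Lower bound 2|A|-1 is attained iff A is an arithmetic progression.
Enumerate sums a + a' for a ≤ a' (symmetric, so this suffices):
a = -4: -4+-4=-8, -4+-3=-7, -4+-2=-6, -4+1=-3, -4+3=-1, -4+7=3, -4+9=5
a = -3: -3+-3=-6, -3+-2=-5, -3+1=-2, -3+3=0, -3+7=4, -3+9=6
a = -2: -2+-2=-4, -2+1=-1, -2+3=1, -2+7=5, -2+9=7
a = 1: 1+1=2, 1+3=4, 1+7=8, 1+9=10
a = 3: 3+3=6, 3+7=10, 3+9=12
a = 7: 7+7=14, 7+9=16
a = 9: 9+9=18
Distinct sums: {-8, -7, -6, -5, -4, -3, -2, -1, 0, 1, 2, 3, 4, 5, 6, 7, 8, 10, 12, 14, 16, 18}
|A + A| = 22

|A + A| = 22


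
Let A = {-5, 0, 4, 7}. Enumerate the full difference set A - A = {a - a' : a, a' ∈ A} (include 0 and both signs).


A - A = {a - a' : a, a' ∈ A}.
Compute a - a' for each ordered pair (a, a'):
a = -5: -5--5=0, -5-0=-5, -5-4=-9, -5-7=-12
a = 0: 0--5=5, 0-0=0, 0-4=-4, 0-7=-7
a = 4: 4--5=9, 4-0=4, 4-4=0, 4-7=-3
a = 7: 7--5=12, 7-0=7, 7-4=3, 7-7=0
Collecting distinct values (and noting 0 appears from a-a):
A - A = {-12, -9, -7, -5, -4, -3, 0, 3, 4, 5, 7, 9, 12}
|A - A| = 13

A - A = {-12, -9, -7, -5, -4, -3, 0, 3, 4, 5, 7, 9, 12}


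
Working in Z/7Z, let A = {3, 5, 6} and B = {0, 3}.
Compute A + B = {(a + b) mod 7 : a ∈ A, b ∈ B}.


Work in Z/7Z: reduce every sum a + b modulo 7.
Enumerate all 6 pairs:
a = 3: 3+0=3, 3+3=6
a = 5: 5+0=5, 5+3=1
a = 6: 6+0=6, 6+3=2
Distinct residues collected: {1, 2, 3, 5, 6}
|A + B| = 5 (out of 7 total residues).

A + B = {1, 2, 3, 5, 6}


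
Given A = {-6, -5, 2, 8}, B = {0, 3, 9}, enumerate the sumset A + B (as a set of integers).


A + B = {a + b : a ∈ A, b ∈ B}.
Enumerate all |A|·|B| = 4·3 = 12 pairs (a, b) and collect distinct sums.
a = -6: -6+0=-6, -6+3=-3, -6+9=3
a = -5: -5+0=-5, -5+3=-2, -5+9=4
a = 2: 2+0=2, 2+3=5, 2+9=11
a = 8: 8+0=8, 8+3=11, 8+9=17
Collecting distinct sums: A + B = {-6, -5, -3, -2, 2, 3, 4, 5, 8, 11, 17}
|A + B| = 11

A + B = {-6, -5, -3, -2, 2, 3, 4, 5, 8, 11, 17}


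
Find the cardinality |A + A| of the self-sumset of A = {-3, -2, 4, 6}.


A + A = {a + a' : a, a' ∈ A}; |A| = 4.
General bounds: 2|A| - 1 ≤ |A + A| ≤ |A|(|A|+1)/2, i.e. 7 ≤ |A + A| ≤ 10.
Lower bound 2|A|-1 is attained iff A is an arithmetic progression.
Enumerate sums a + a' for a ≤ a' (symmetric, so this suffices):
a = -3: -3+-3=-6, -3+-2=-5, -3+4=1, -3+6=3
a = -2: -2+-2=-4, -2+4=2, -2+6=4
a = 4: 4+4=8, 4+6=10
a = 6: 6+6=12
Distinct sums: {-6, -5, -4, 1, 2, 3, 4, 8, 10, 12}
|A + A| = 10

|A + A| = 10


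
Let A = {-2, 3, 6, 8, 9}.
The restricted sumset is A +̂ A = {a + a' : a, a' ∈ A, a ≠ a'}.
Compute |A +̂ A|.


Restricted sumset: A +̂ A = {a + a' : a ∈ A, a' ∈ A, a ≠ a'}.
Equivalently, take A + A and drop any sum 2a that is achievable ONLY as a + a for a ∈ A (i.e. sums representable only with equal summands).
Enumerate pairs (a, a') with a < a' (symmetric, so each unordered pair gives one sum; this covers all a ≠ a'):
  -2 + 3 = 1
  -2 + 6 = 4
  -2 + 8 = 6
  -2 + 9 = 7
  3 + 6 = 9
  3 + 8 = 11
  3 + 9 = 12
  6 + 8 = 14
  6 + 9 = 15
  8 + 9 = 17
Collected distinct sums: {1, 4, 6, 7, 9, 11, 12, 14, 15, 17}
|A +̂ A| = 10
(Reference bound: |A +̂ A| ≥ 2|A| - 3 for |A| ≥ 2, with |A| = 5 giving ≥ 7.)

|A +̂ A| = 10


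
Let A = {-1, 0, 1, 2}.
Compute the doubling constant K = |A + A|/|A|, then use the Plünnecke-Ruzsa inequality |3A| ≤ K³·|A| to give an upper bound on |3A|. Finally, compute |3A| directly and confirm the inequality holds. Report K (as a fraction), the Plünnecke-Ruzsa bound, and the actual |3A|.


|A| = 4.
Step 1: Compute A + A by enumerating all 16 pairs.
A + A = {-2, -1, 0, 1, 2, 3, 4}, so |A + A| = 7.
Step 2: Doubling constant K = |A + A|/|A| = 7/4 = 7/4 ≈ 1.7500.
Step 3: Plünnecke-Ruzsa gives |3A| ≤ K³·|A| = (1.7500)³ · 4 ≈ 21.4375.
Step 4: Compute 3A = A + A + A directly by enumerating all triples (a,b,c) ∈ A³; |3A| = 10.
Step 5: Check 10 ≤ 21.4375? Yes ✓.

K = 7/4, Plünnecke-Ruzsa bound K³|A| ≈ 21.4375, |3A| = 10, inequality holds.


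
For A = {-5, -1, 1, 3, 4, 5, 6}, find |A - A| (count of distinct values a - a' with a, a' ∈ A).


A - A = {a - a' : a, a' ∈ A}; |A| = 7.
Bounds: 2|A|-1 ≤ |A - A| ≤ |A|² - |A| + 1, i.e. 13 ≤ |A - A| ≤ 43.
Note: 0 ∈ A - A always (from a - a). The set is symmetric: if d ∈ A - A then -d ∈ A - A.
Enumerate nonzero differences d = a - a' with a > a' (then include -d):
Positive differences: {1, 2, 3, 4, 5, 6, 7, 8, 9, 10, 11}
Full difference set: {0} ∪ (positive diffs) ∪ (negative diffs).
|A - A| = 1 + 2·11 = 23 (matches direct enumeration: 23).

|A - A| = 23


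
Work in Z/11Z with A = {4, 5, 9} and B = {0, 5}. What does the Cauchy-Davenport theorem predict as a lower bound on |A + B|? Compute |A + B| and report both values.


Cauchy-Davenport: |A + B| ≥ min(p, |A| + |B| - 1) for A, B nonempty in Z/pZ.
|A| = 3, |B| = 2, p = 11.
CD lower bound = min(11, 3 + 2 - 1) = min(11, 4) = 4.
Compute A + B mod 11 directly:
a = 4: 4+0=4, 4+5=9
a = 5: 5+0=5, 5+5=10
a = 9: 9+0=9, 9+5=3
A + B = {3, 4, 5, 9, 10}, so |A + B| = 5.
Verify: 5 ≥ 4? Yes ✓.

CD lower bound = 4, actual |A + B| = 5.


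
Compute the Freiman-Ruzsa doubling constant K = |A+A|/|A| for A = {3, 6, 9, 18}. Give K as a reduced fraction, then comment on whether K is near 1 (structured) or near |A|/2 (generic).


|A| = 4.
Compute A + A by enumerating all 16 pairs.
A + A = {6, 9, 12, 15, 18, 21, 24, 27, 36}, so |A + A| = 9.
K = |A + A| / |A| = 9/4 (already in lowest terms) ≈ 2.2500.
Reference: AP of size 4 gives K = 7/4 ≈ 1.7500; a fully generic set of size 4 gives K ≈ 2.5000.

|A| = 4, |A + A| = 9, K = 9/4.


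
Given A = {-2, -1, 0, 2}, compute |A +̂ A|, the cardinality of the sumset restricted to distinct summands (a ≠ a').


Restricted sumset: A +̂ A = {a + a' : a ∈ A, a' ∈ A, a ≠ a'}.
Equivalently, take A + A and drop any sum 2a that is achievable ONLY as a + a for a ∈ A (i.e. sums representable only with equal summands).
Enumerate pairs (a, a') with a < a' (symmetric, so each unordered pair gives one sum; this covers all a ≠ a'):
  -2 + -1 = -3
  -2 + 0 = -2
  -2 + 2 = 0
  -1 + 0 = -1
  -1 + 2 = 1
  0 + 2 = 2
Collected distinct sums: {-3, -2, -1, 0, 1, 2}
|A +̂ A| = 6
(Reference bound: |A +̂ A| ≥ 2|A| - 3 for |A| ≥ 2, with |A| = 4 giving ≥ 5.)

|A +̂ A| = 6


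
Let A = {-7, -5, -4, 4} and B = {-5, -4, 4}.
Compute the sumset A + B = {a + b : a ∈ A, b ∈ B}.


A + B = {a + b : a ∈ A, b ∈ B}.
Enumerate all |A|·|B| = 4·3 = 12 pairs (a, b) and collect distinct sums.
a = -7: -7+-5=-12, -7+-4=-11, -7+4=-3
a = -5: -5+-5=-10, -5+-4=-9, -5+4=-1
a = -4: -4+-5=-9, -4+-4=-8, -4+4=0
a = 4: 4+-5=-1, 4+-4=0, 4+4=8
Collecting distinct sums: A + B = {-12, -11, -10, -9, -8, -3, -1, 0, 8}
|A + B| = 9

A + B = {-12, -11, -10, -9, -8, -3, -1, 0, 8}


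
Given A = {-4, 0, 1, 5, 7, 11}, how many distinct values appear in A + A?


A + A = {a + a' : a, a' ∈ A}; |A| = 6.
General bounds: 2|A| - 1 ≤ |A + A| ≤ |A|(|A|+1)/2, i.e. 11 ≤ |A + A| ≤ 21.
Lower bound 2|A|-1 is attained iff A is an arithmetic progression.
Enumerate sums a + a' for a ≤ a' (symmetric, so this suffices):
a = -4: -4+-4=-8, -4+0=-4, -4+1=-3, -4+5=1, -4+7=3, -4+11=7
a = 0: 0+0=0, 0+1=1, 0+5=5, 0+7=7, 0+11=11
a = 1: 1+1=2, 1+5=6, 1+7=8, 1+11=12
a = 5: 5+5=10, 5+7=12, 5+11=16
a = 7: 7+7=14, 7+11=18
a = 11: 11+11=22
Distinct sums: {-8, -4, -3, 0, 1, 2, 3, 5, 6, 7, 8, 10, 11, 12, 14, 16, 18, 22}
|A + A| = 18

|A + A| = 18


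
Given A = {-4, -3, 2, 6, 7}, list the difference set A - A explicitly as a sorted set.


A - A = {a - a' : a, a' ∈ A}.
Compute a - a' for each ordered pair (a, a'):
a = -4: -4--4=0, -4--3=-1, -4-2=-6, -4-6=-10, -4-7=-11
a = -3: -3--4=1, -3--3=0, -3-2=-5, -3-6=-9, -3-7=-10
a = 2: 2--4=6, 2--3=5, 2-2=0, 2-6=-4, 2-7=-5
a = 6: 6--4=10, 6--3=9, 6-2=4, 6-6=0, 6-7=-1
a = 7: 7--4=11, 7--3=10, 7-2=5, 7-6=1, 7-7=0
Collecting distinct values (and noting 0 appears from a-a):
A - A = {-11, -10, -9, -6, -5, -4, -1, 0, 1, 4, 5, 6, 9, 10, 11}
|A - A| = 15

A - A = {-11, -10, -9, -6, -5, -4, -1, 0, 1, 4, 5, 6, 9, 10, 11}


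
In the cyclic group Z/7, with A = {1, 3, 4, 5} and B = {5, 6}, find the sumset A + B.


Work in Z/7Z: reduce every sum a + b modulo 7.
Enumerate all 8 pairs:
a = 1: 1+5=6, 1+6=0
a = 3: 3+5=1, 3+6=2
a = 4: 4+5=2, 4+6=3
a = 5: 5+5=3, 5+6=4
Distinct residues collected: {0, 1, 2, 3, 4, 6}
|A + B| = 6 (out of 7 total residues).

A + B = {0, 1, 2, 3, 4, 6}


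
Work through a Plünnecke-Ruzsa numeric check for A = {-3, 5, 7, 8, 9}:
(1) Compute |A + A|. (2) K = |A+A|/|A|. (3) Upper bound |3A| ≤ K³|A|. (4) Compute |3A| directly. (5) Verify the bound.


|A| = 5.
Step 1: Compute A + A by enumerating all 25 pairs.
A + A = {-6, 2, 4, 5, 6, 10, 12, 13, 14, 15, 16, 17, 18}, so |A + A| = 13.
Step 2: Doubling constant K = |A + A|/|A| = 13/5 = 13/5 ≈ 2.6000.
Step 3: Plünnecke-Ruzsa gives |3A| ≤ K³·|A| = (2.6000)³ · 5 ≈ 87.8800.
Step 4: Compute 3A = A + A + A directly by enumerating all triples (a,b,c) ∈ A³; |3A| = 24.
Step 5: Check 24 ≤ 87.8800? Yes ✓.

K = 13/5, Plünnecke-Ruzsa bound K³|A| ≈ 87.8800, |3A| = 24, inequality holds.


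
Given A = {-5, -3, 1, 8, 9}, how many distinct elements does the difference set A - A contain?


A - A = {a - a' : a, a' ∈ A}; |A| = 5.
Bounds: 2|A|-1 ≤ |A - A| ≤ |A|² - |A| + 1, i.e. 9 ≤ |A - A| ≤ 21.
Note: 0 ∈ A - A always (from a - a). The set is symmetric: if d ∈ A - A then -d ∈ A - A.
Enumerate nonzero differences d = a - a' with a > a' (then include -d):
Positive differences: {1, 2, 4, 6, 7, 8, 11, 12, 13, 14}
Full difference set: {0} ∪ (positive diffs) ∪ (negative diffs).
|A - A| = 1 + 2·10 = 21 (matches direct enumeration: 21).

|A - A| = 21


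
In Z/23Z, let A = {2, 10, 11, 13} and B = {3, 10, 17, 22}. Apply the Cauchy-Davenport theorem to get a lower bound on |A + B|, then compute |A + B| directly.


Cauchy-Davenport: |A + B| ≥ min(p, |A| + |B| - 1) for A, B nonempty in Z/pZ.
|A| = 4, |B| = 4, p = 23.
CD lower bound = min(23, 4 + 4 - 1) = min(23, 7) = 7.
Compute A + B mod 23 directly:
a = 2: 2+3=5, 2+10=12, 2+17=19, 2+22=1
a = 10: 10+3=13, 10+10=20, 10+17=4, 10+22=9
a = 11: 11+3=14, 11+10=21, 11+17=5, 11+22=10
a = 13: 13+3=16, 13+10=0, 13+17=7, 13+22=12
A + B = {0, 1, 4, 5, 7, 9, 10, 12, 13, 14, 16, 19, 20, 21}, so |A + B| = 14.
Verify: 14 ≥ 7? Yes ✓.

CD lower bound = 7, actual |A + B| = 14.


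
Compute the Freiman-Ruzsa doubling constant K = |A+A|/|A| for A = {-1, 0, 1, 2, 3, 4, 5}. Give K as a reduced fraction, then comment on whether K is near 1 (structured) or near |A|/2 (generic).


|A| = 7.
Compute A + A by enumerating all 49 pairs.
A + A = {-2, -1, 0, 1, 2, 3, 4, 5, 6, 7, 8, 9, 10}, so |A + A| = 13.
K = |A + A| / |A| = 13/7 (already in lowest terms) ≈ 1.8571.
Reference: AP of size 7 gives K = 13/7 ≈ 1.8571; a fully generic set of size 7 gives K ≈ 4.0000.

|A| = 7, |A + A| = 13, K = 13/7.


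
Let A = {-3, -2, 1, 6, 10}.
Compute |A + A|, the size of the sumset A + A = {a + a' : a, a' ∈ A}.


A + A = {a + a' : a, a' ∈ A}; |A| = 5.
General bounds: 2|A| - 1 ≤ |A + A| ≤ |A|(|A|+1)/2, i.e. 9 ≤ |A + A| ≤ 15.
Lower bound 2|A|-1 is attained iff A is an arithmetic progression.
Enumerate sums a + a' for a ≤ a' (symmetric, so this suffices):
a = -3: -3+-3=-6, -3+-2=-5, -3+1=-2, -3+6=3, -3+10=7
a = -2: -2+-2=-4, -2+1=-1, -2+6=4, -2+10=8
a = 1: 1+1=2, 1+6=7, 1+10=11
a = 6: 6+6=12, 6+10=16
a = 10: 10+10=20
Distinct sums: {-6, -5, -4, -2, -1, 2, 3, 4, 7, 8, 11, 12, 16, 20}
|A + A| = 14

|A + A| = 14


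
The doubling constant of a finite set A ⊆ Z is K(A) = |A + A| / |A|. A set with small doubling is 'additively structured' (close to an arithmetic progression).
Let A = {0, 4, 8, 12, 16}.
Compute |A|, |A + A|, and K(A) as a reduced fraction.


|A| = 5.
Compute A + A by enumerating all 25 pairs.
A + A = {0, 4, 8, 12, 16, 20, 24, 28, 32}, so |A + A| = 9.
K = |A + A| / |A| = 9/5 (already in lowest terms) ≈ 1.8000.
Reference: AP of size 5 gives K = 9/5 ≈ 1.8000; a fully generic set of size 5 gives K ≈ 3.0000.

|A| = 5, |A + A| = 9, K = 9/5.


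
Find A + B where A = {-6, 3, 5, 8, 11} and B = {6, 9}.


A + B = {a + b : a ∈ A, b ∈ B}.
Enumerate all |A|·|B| = 5·2 = 10 pairs (a, b) and collect distinct sums.
a = -6: -6+6=0, -6+9=3
a = 3: 3+6=9, 3+9=12
a = 5: 5+6=11, 5+9=14
a = 8: 8+6=14, 8+9=17
a = 11: 11+6=17, 11+9=20
Collecting distinct sums: A + B = {0, 3, 9, 11, 12, 14, 17, 20}
|A + B| = 8

A + B = {0, 3, 9, 11, 12, 14, 17, 20}


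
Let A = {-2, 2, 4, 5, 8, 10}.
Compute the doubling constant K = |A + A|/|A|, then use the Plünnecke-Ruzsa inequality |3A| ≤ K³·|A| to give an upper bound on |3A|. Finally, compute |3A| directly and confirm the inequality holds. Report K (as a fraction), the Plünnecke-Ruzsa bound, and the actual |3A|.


|A| = 6.
Step 1: Compute A + A by enumerating all 36 pairs.
A + A = {-4, 0, 2, 3, 4, 6, 7, 8, 9, 10, 12, 13, 14, 15, 16, 18, 20}, so |A + A| = 17.
Step 2: Doubling constant K = |A + A|/|A| = 17/6 = 17/6 ≈ 2.8333.
Step 3: Plünnecke-Ruzsa gives |3A| ≤ K³·|A| = (2.8333)³ · 6 ≈ 136.4722.
Step 4: Compute 3A = A + A + A directly by enumerating all triples (a,b,c) ∈ A³; |3A| = 30.
Step 5: Check 30 ≤ 136.4722? Yes ✓.

K = 17/6, Plünnecke-Ruzsa bound K³|A| ≈ 136.4722, |3A| = 30, inequality holds.


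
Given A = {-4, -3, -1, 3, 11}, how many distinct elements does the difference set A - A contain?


A - A = {a - a' : a, a' ∈ A}; |A| = 5.
Bounds: 2|A|-1 ≤ |A - A| ≤ |A|² - |A| + 1, i.e. 9 ≤ |A - A| ≤ 21.
Note: 0 ∈ A - A always (from a - a). The set is symmetric: if d ∈ A - A then -d ∈ A - A.
Enumerate nonzero differences d = a - a' with a > a' (then include -d):
Positive differences: {1, 2, 3, 4, 6, 7, 8, 12, 14, 15}
Full difference set: {0} ∪ (positive diffs) ∪ (negative diffs).
|A - A| = 1 + 2·10 = 21 (matches direct enumeration: 21).

|A - A| = 21


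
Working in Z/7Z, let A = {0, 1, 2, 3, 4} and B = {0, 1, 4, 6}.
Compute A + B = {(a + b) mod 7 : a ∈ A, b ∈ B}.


Work in Z/7Z: reduce every sum a + b modulo 7.
Enumerate all 20 pairs:
a = 0: 0+0=0, 0+1=1, 0+4=4, 0+6=6
a = 1: 1+0=1, 1+1=2, 1+4=5, 1+6=0
a = 2: 2+0=2, 2+1=3, 2+4=6, 2+6=1
a = 3: 3+0=3, 3+1=4, 3+4=0, 3+6=2
a = 4: 4+0=4, 4+1=5, 4+4=1, 4+6=3
Distinct residues collected: {0, 1, 2, 3, 4, 5, 6}
|A + B| = 7 (out of 7 total residues).

A + B = {0, 1, 2, 3, 4, 5, 6}


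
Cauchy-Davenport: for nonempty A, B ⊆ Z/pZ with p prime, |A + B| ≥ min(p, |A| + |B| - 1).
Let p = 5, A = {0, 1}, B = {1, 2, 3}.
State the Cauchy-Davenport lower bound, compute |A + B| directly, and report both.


Cauchy-Davenport: |A + B| ≥ min(p, |A| + |B| - 1) for A, B nonempty in Z/pZ.
|A| = 2, |B| = 3, p = 5.
CD lower bound = min(5, 2 + 3 - 1) = min(5, 4) = 4.
Compute A + B mod 5 directly:
a = 0: 0+1=1, 0+2=2, 0+3=3
a = 1: 1+1=2, 1+2=3, 1+3=4
A + B = {1, 2, 3, 4}, so |A + B| = 4.
Verify: 4 ≥ 4? Yes ✓.

CD lower bound = 4, actual |A + B| = 4.


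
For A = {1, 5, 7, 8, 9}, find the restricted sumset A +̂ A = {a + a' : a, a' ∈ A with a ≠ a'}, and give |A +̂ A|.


Restricted sumset: A +̂ A = {a + a' : a ∈ A, a' ∈ A, a ≠ a'}.
Equivalently, take A + A and drop any sum 2a that is achievable ONLY as a + a for a ∈ A (i.e. sums representable only with equal summands).
Enumerate pairs (a, a') with a < a' (symmetric, so each unordered pair gives one sum; this covers all a ≠ a'):
  1 + 5 = 6
  1 + 7 = 8
  1 + 8 = 9
  1 + 9 = 10
  5 + 7 = 12
  5 + 8 = 13
  5 + 9 = 14
  7 + 8 = 15
  7 + 9 = 16
  8 + 9 = 17
Collected distinct sums: {6, 8, 9, 10, 12, 13, 14, 15, 16, 17}
|A +̂ A| = 10
(Reference bound: |A +̂ A| ≥ 2|A| - 3 for |A| ≥ 2, with |A| = 5 giving ≥ 7.)

|A +̂ A| = 10


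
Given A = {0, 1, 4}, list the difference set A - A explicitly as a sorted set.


A - A = {a - a' : a, a' ∈ A}.
Compute a - a' for each ordered pair (a, a'):
a = 0: 0-0=0, 0-1=-1, 0-4=-4
a = 1: 1-0=1, 1-1=0, 1-4=-3
a = 4: 4-0=4, 4-1=3, 4-4=0
Collecting distinct values (and noting 0 appears from a-a):
A - A = {-4, -3, -1, 0, 1, 3, 4}
|A - A| = 7

A - A = {-4, -3, -1, 0, 1, 3, 4}


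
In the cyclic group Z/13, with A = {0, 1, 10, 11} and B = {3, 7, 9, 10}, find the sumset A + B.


Work in Z/13Z: reduce every sum a + b modulo 13.
Enumerate all 16 pairs:
a = 0: 0+3=3, 0+7=7, 0+9=9, 0+10=10
a = 1: 1+3=4, 1+7=8, 1+9=10, 1+10=11
a = 10: 10+3=0, 10+7=4, 10+9=6, 10+10=7
a = 11: 11+3=1, 11+7=5, 11+9=7, 11+10=8
Distinct residues collected: {0, 1, 3, 4, 5, 6, 7, 8, 9, 10, 11}
|A + B| = 11 (out of 13 total residues).

A + B = {0, 1, 3, 4, 5, 6, 7, 8, 9, 10, 11}


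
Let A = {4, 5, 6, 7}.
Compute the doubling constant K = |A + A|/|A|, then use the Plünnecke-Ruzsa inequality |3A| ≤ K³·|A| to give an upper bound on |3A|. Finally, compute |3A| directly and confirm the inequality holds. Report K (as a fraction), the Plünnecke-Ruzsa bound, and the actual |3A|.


|A| = 4.
Step 1: Compute A + A by enumerating all 16 pairs.
A + A = {8, 9, 10, 11, 12, 13, 14}, so |A + A| = 7.
Step 2: Doubling constant K = |A + A|/|A| = 7/4 = 7/4 ≈ 1.7500.
Step 3: Plünnecke-Ruzsa gives |3A| ≤ K³·|A| = (1.7500)³ · 4 ≈ 21.4375.
Step 4: Compute 3A = A + A + A directly by enumerating all triples (a,b,c) ∈ A³; |3A| = 10.
Step 5: Check 10 ≤ 21.4375? Yes ✓.

K = 7/4, Plünnecke-Ruzsa bound K³|A| ≈ 21.4375, |3A| = 10, inequality holds.


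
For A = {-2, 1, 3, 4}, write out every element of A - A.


A - A = {a - a' : a, a' ∈ A}.
Compute a - a' for each ordered pair (a, a'):
a = -2: -2--2=0, -2-1=-3, -2-3=-5, -2-4=-6
a = 1: 1--2=3, 1-1=0, 1-3=-2, 1-4=-3
a = 3: 3--2=5, 3-1=2, 3-3=0, 3-4=-1
a = 4: 4--2=6, 4-1=3, 4-3=1, 4-4=0
Collecting distinct values (and noting 0 appears from a-a):
A - A = {-6, -5, -3, -2, -1, 0, 1, 2, 3, 5, 6}
|A - A| = 11

A - A = {-6, -5, -3, -2, -1, 0, 1, 2, 3, 5, 6}


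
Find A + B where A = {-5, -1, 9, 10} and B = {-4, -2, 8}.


A + B = {a + b : a ∈ A, b ∈ B}.
Enumerate all |A|·|B| = 4·3 = 12 pairs (a, b) and collect distinct sums.
a = -5: -5+-4=-9, -5+-2=-7, -5+8=3
a = -1: -1+-4=-5, -1+-2=-3, -1+8=7
a = 9: 9+-4=5, 9+-2=7, 9+8=17
a = 10: 10+-4=6, 10+-2=8, 10+8=18
Collecting distinct sums: A + B = {-9, -7, -5, -3, 3, 5, 6, 7, 8, 17, 18}
|A + B| = 11

A + B = {-9, -7, -5, -3, 3, 5, 6, 7, 8, 17, 18}


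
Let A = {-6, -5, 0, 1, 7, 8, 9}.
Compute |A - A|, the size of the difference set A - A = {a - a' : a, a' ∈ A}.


A - A = {a - a' : a, a' ∈ A}; |A| = 7.
Bounds: 2|A|-1 ≤ |A - A| ≤ |A|² - |A| + 1, i.e. 13 ≤ |A - A| ≤ 43.
Note: 0 ∈ A - A always (from a - a). The set is symmetric: if d ∈ A - A then -d ∈ A - A.
Enumerate nonzero differences d = a - a' with a > a' (then include -d):
Positive differences: {1, 2, 5, 6, 7, 8, 9, 12, 13, 14, 15}
Full difference set: {0} ∪ (positive diffs) ∪ (negative diffs).
|A - A| = 1 + 2·11 = 23 (matches direct enumeration: 23).

|A - A| = 23


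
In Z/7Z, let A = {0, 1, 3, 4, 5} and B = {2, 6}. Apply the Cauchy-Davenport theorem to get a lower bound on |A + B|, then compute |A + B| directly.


Cauchy-Davenport: |A + B| ≥ min(p, |A| + |B| - 1) for A, B nonempty in Z/pZ.
|A| = 5, |B| = 2, p = 7.
CD lower bound = min(7, 5 + 2 - 1) = min(7, 6) = 6.
Compute A + B mod 7 directly:
a = 0: 0+2=2, 0+6=6
a = 1: 1+2=3, 1+6=0
a = 3: 3+2=5, 3+6=2
a = 4: 4+2=6, 4+6=3
a = 5: 5+2=0, 5+6=4
A + B = {0, 2, 3, 4, 5, 6}, so |A + B| = 6.
Verify: 6 ≥ 6? Yes ✓.

CD lower bound = 6, actual |A + B| = 6.


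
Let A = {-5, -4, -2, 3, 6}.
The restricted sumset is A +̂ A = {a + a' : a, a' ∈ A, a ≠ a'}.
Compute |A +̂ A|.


Restricted sumset: A +̂ A = {a + a' : a ∈ A, a' ∈ A, a ≠ a'}.
Equivalently, take A + A and drop any sum 2a that is achievable ONLY as a + a for a ∈ A (i.e. sums representable only with equal summands).
Enumerate pairs (a, a') with a < a' (symmetric, so each unordered pair gives one sum; this covers all a ≠ a'):
  -5 + -4 = -9
  -5 + -2 = -7
  -5 + 3 = -2
  -5 + 6 = 1
  -4 + -2 = -6
  -4 + 3 = -1
  -4 + 6 = 2
  -2 + 3 = 1
  -2 + 6 = 4
  3 + 6 = 9
Collected distinct sums: {-9, -7, -6, -2, -1, 1, 2, 4, 9}
|A +̂ A| = 9
(Reference bound: |A +̂ A| ≥ 2|A| - 3 for |A| ≥ 2, with |A| = 5 giving ≥ 7.)

|A +̂ A| = 9


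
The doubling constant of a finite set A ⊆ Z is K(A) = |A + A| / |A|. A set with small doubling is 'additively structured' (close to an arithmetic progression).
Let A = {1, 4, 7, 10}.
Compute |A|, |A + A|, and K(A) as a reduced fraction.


|A| = 4.
Compute A + A by enumerating all 16 pairs.
A + A = {2, 5, 8, 11, 14, 17, 20}, so |A + A| = 7.
K = |A + A| / |A| = 7/4 (already in lowest terms) ≈ 1.7500.
Reference: AP of size 4 gives K = 7/4 ≈ 1.7500; a fully generic set of size 4 gives K ≈ 2.5000.

|A| = 4, |A + A| = 7, K = 7/4.


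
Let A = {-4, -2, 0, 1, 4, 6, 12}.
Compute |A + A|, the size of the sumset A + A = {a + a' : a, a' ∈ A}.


A + A = {a + a' : a, a' ∈ A}; |A| = 7.
General bounds: 2|A| - 1 ≤ |A + A| ≤ |A|(|A|+1)/2, i.e. 13 ≤ |A + A| ≤ 28.
Lower bound 2|A|-1 is attained iff A is an arithmetic progression.
Enumerate sums a + a' for a ≤ a' (symmetric, so this suffices):
a = -4: -4+-4=-8, -4+-2=-6, -4+0=-4, -4+1=-3, -4+4=0, -4+6=2, -4+12=8
a = -2: -2+-2=-4, -2+0=-2, -2+1=-1, -2+4=2, -2+6=4, -2+12=10
a = 0: 0+0=0, 0+1=1, 0+4=4, 0+6=6, 0+12=12
a = 1: 1+1=2, 1+4=5, 1+6=7, 1+12=13
a = 4: 4+4=8, 4+6=10, 4+12=16
a = 6: 6+6=12, 6+12=18
a = 12: 12+12=24
Distinct sums: {-8, -6, -4, -3, -2, -1, 0, 1, 2, 4, 5, 6, 7, 8, 10, 12, 13, 16, 18, 24}
|A + A| = 20

|A + A| = 20


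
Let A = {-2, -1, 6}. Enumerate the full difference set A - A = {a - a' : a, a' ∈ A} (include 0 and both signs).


A - A = {a - a' : a, a' ∈ A}.
Compute a - a' for each ordered pair (a, a'):
a = -2: -2--2=0, -2--1=-1, -2-6=-8
a = -1: -1--2=1, -1--1=0, -1-6=-7
a = 6: 6--2=8, 6--1=7, 6-6=0
Collecting distinct values (and noting 0 appears from a-a):
A - A = {-8, -7, -1, 0, 1, 7, 8}
|A - A| = 7

A - A = {-8, -7, -1, 0, 1, 7, 8}


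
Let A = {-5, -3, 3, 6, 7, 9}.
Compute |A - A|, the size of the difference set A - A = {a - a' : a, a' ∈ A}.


A - A = {a - a' : a, a' ∈ A}; |A| = 6.
Bounds: 2|A|-1 ≤ |A - A| ≤ |A|² - |A| + 1, i.e. 11 ≤ |A - A| ≤ 31.
Note: 0 ∈ A - A always (from a - a). The set is symmetric: if d ∈ A - A then -d ∈ A - A.
Enumerate nonzero differences d = a - a' with a > a' (then include -d):
Positive differences: {1, 2, 3, 4, 6, 8, 9, 10, 11, 12, 14}
Full difference set: {0} ∪ (positive diffs) ∪ (negative diffs).
|A - A| = 1 + 2·11 = 23 (matches direct enumeration: 23).

|A - A| = 23


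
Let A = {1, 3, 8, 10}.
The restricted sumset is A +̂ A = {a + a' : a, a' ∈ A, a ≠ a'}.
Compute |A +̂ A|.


Restricted sumset: A +̂ A = {a + a' : a ∈ A, a' ∈ A, a ≠ a'}.
Equivalently, take A + A and drop any sum 2a that is achievable ONLY as a + a for a ∈ A (i.e. sums representable only with equal summands).
Enumerate pairs (a, a') with a < a' (symmetric, so each unordered pair gives one sum; this covers all a ≠ a'):
  1 + 3 = 4
  1 + 8 = 9
  1 + 10 = 11
  3 + 8 = 11
  3 + 10 = 13
  8 + 10 = 18
Collected distinct sums: {4, 9, 11, 13, 18}
|A +̂ A| = 5
(Reference bound: |A +̂ A| ≥ 2|A| - 3 for |A| ≥ 2, with |A| = 4 giving ≥ 5.)

|A +̂ A| = 5


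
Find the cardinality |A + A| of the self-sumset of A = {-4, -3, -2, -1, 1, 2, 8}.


A + A = {a + a' : a, a' ∈ A}; |A| = 7.
General bounds: 2|A| - 1 ≤ |A + A| ≤ |A|(|A|+1)/2, i.e. 13 ≤ |A + A| ≤ 28.
Lower bound 2|A|-1 is attained iff A is an arithmetic progression.
Enumerate sums a + a' for a ≤ a' (symmetric, so this suffices):
a = -4: -4+-4=-8, -4+-3=-7, -4+-2=-6, -4+-1=-5, -4+1=-3, -4+2=-2, -4+8=4
a = -3: -3+-3=-6, -3+-2=-5, -3+-1=-4, -3+1=-2, -3+2=-1, -3+8=5
a = -2: -2+-2=-4, -2+-1=-3, -2+1=-1, -2+2=0, -2+8=6
a = -1: -1+-1=-2, -1+1=0, -1+2=1, -1+8=7
a = 1: 1+1=2, 1+2=3, 1+8=9
a = 2: 2+2=4, 2+8=10
a = 8: 8+8=16
Distinct sums: {-8, -7, -6, -5, -4, -3, -2, -1, 0, 1, 2, 3, 4, 5, 6, 7, 9, 10, 16}
|A + A| = 19

|A + A| = 19


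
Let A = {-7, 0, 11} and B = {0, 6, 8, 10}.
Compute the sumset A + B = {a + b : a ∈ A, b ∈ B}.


A + B = {a + b : a ∈ A, b ∈ B}.
Enumerate all |A|·|B| = 3·4 = 12 pairs (a, b) and collect distinct sums.
a = -7: -7+0=-7, -7+6=-1, -7+8=1, -7+10=3
a = 0: 0+0=0, 0+6=6, 0+8=8, 0+10=10
a = 11: 11+0=11, 11+6=17, 11+8=19, 11+10=21
Collecting distinct sums: A + B = {-7, -1, 0, 1, 3, 6, 8, 10, 11, 17, 19, 21}
|A + B| = 12

A + B = {-7, -1, 0, 1, 3, 6, 8, 10, 11, 17, 19, 21}


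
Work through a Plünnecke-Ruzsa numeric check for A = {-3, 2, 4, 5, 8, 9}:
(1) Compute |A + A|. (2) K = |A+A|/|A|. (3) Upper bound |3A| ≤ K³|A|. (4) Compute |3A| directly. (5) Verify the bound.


|A| = 6.
Step 1: Compute A + A by enumerating all 36 pairs.
A + A = {-6, -1, 1, 2, 4, 5, 6, 7, 8, 9, 10, 11, 12, 13, 14, 16, 17, 18}, so |A + A| = 18.
Step 2: Doubling constant K = |A + A|/|A| = 18/6 = 18/6 ≈ 3.0000.
Step 3: Plünnecke-Ruzsa gives |3A| ≤ K³·|A| = (3.0000)³ · 6 ≈ 162.0000.
Step 4: Compute 3A = A + A + A directly by enumerating all triples (a,b,c) ∈ A³; |3A| = 31.
Step 5: Check 31 ≤ 162.0000? Yes ✓.

K = 18/6, Plünnecke-Ruzsa bound K³|A| ≈ 162.0000, |3A| = 31, inequality holds.


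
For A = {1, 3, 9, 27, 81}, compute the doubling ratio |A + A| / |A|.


|A| = 5.
Compute A + A by enumerating all 25 pairs.
A + A = {2, 4, 6, 10, 12, 18, 28, 30, 36, 54, 82, 84, 90, 108, 162}, so |A + A| = 15.
K = |A + A| / |A| = 15/5 = 3/1 ≈ 3.0000.
Reference: AP of size 5 gives K = 9/5 ≈ 1.8000; a fully generic set of size 5 gives K ≈ 3.0000.

|A| = 5, |A + A| = 15, K = 15/5 = 3/1.


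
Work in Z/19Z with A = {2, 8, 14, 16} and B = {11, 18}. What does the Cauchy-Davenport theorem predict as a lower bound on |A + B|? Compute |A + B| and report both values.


Cauchy-Davenport: |A + B| ≥ min(p, |A| + |B| - 1) for A, B nonempty in Z/pZ.
|A| = 4, |B| = 2, p = 19.
CD lower bound = min(19, 4 + 2 - 1) = min(19, 5) = 5.
Compute A + B mod 19 directly:
a = 2: 2+11=13, 2+18=1
a = 8: 8+11=0, 8+18=7
a = 14: 14+11=6, 14+18=13
a = 16: 16+11=8, 16+18=15
A + B = {0, 1, 6, 7, 8, 13, 15}, so |A + B| = 7.
Verify: 7 ≥ 5? Yes ✓.

CD lower bound = 5, actual |A + B| = 7.


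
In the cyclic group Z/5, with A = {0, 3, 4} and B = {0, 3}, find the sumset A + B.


Work in Z/5Z: reduce every sum a + b modulo 5.
Enumerate all 6 pairs:
a = 0: 0+0=0, 0+3=3
a = 3: 3+0=3, 3+3=1
a = 4: 4+0=4, 4+3=2
Distinct residues collected: {0, 1, 2, 3, 4}
|A + B| = 5 (out of 5 total residues).

A + B = {0, 1, 2, 3, 4}


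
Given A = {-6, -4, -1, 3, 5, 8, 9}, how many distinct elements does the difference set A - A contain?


A - A = {a - a' : a, a' ∈ A}; |A| = 7.
Bounds: 2|A|-1 ≤ |A - A| ≤ |A|² - |A| + 1, i.e. 13 ≤ |A - A| ≤ 43.
Note: 0 ∈ A - A always (from a - a). The set is symmetric: if d ∈ A - A then -d ∈ A - A.
Enumerate nonzero differences d = a - a' with a > a' (then include -d):
Positive differences: {1, 2, 3, 4, 5, 6, 7, 9, 10, 11, 12, 13, 14, 15}
Full difference set: {0} ∪ (positive diffs) ∪ (negative diffs).
|A - A| = 1 + 2·14 = 29 (matches direct enumeration: 29).

|A - A| = 29


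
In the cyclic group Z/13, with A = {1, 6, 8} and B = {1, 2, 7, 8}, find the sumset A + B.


Work in Z/13Z: reduce every sum a + b modulo 13.
Enumerate all 12 pairs:
a = 1: 1+1=2, 1+2=3, 1+7=8, 1+8=9
a = 6: 6+1=7, 6+2=8, 6+7=0, 6+8=1
a = 8: 8+1=9, 8+2=10, 8+7=2, 8+8=3
Distinct residues collected: {0, 1, 2, 3, 7, 8, 9, 10}
|A + B| = 8 (out of 13 total residues).

A + B = {0, 1, 2, 3, 7, 8, 9, 10}


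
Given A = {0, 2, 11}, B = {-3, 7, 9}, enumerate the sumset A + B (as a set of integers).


A + B = {a + b : a ∈ A, b ∈ B}.
Enumerate all |A|·|B| = 3·3 = 9 pairs (a, b) and collect distinct sums.
a = 0: 0+-3=-3, 0+7=7, 0+9=9
a = 2: 2+-3=-1, 2+7=9, 2+9=11
a = 11: 11+-3=8, 11+7=18, 11+9=20
Collecting distinct sums: A + B = {-3, -1, 7, 8, 9, 11, 18, 20}
|A + B| = 8

A + B = {-3, -1, 7, 8, 9, 11, 18, 20}


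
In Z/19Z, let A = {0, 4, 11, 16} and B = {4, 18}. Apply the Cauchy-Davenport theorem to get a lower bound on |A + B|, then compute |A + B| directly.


Cauchy-Davenport: |A + B| ≥ min(p, |A| + |B| - 1) for A, B nonempty in Z/pZ.
|A| = 4, |B| = 2, p = 19.
CD lower bound = min(19, 4 + 2 - 1) = min(19, 5) = 5.
Compute A + B mod 19 directly:
a = 0: 0+4=4, 0+18=18
a = 4: 4+4=8, 4+18=3
a = 11: 11+4=15, 11+18=10
a = 16: 16+4=1, 16+18=15
A + B = {1, 3, 4, 8, 10, 15, 18}, so |A + B| = 7.
Verify: 7 ≥ 5? Yes ✓.

CD lower bound = 5, actual |A + B| = 7.
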